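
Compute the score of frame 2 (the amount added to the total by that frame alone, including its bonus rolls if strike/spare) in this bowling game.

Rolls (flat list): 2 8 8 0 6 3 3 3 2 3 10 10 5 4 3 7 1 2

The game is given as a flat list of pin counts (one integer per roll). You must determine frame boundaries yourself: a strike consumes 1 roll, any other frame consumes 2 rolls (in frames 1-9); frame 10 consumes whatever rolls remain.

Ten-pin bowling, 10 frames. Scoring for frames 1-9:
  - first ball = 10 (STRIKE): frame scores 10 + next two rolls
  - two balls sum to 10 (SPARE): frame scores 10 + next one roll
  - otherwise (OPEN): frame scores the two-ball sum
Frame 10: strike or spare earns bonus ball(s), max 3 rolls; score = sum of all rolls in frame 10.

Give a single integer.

Answer: 8

Derivation:
Frame 1: SPARE (2+8=10). 10 + next roll (8) = 18. Cumulative: 18
Frame 2: OPEN (8+0=8). Cumulative: 26
Frame 3: OPEN (6+3=9). Cumulative: 35
Frame 4: OPEN (3+3=6). Cumulative: 41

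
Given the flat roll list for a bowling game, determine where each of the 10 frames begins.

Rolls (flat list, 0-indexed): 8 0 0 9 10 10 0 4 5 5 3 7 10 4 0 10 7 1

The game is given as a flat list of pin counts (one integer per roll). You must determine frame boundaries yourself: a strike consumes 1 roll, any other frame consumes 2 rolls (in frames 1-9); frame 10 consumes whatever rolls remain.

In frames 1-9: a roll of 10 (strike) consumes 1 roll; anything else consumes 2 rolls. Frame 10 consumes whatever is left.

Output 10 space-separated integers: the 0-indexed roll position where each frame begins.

Answer: 0 2 4 5 6 8 10 12 13 15

Derivation:
Frame 1 starts at roll index 0: rolls=8,0 (sum=8), consumes 2 rolls
Frame 2 starts at roll index 2: rolls=0,9 (sum=9), consumes 2 rolls
Frame 3 starts at roll index 4: roll=10 (strike), consumes 1 roll
Frame 4 starts at roll index 5: roll=10 (strike), consumes 1 roll
Frame 5 starts at roll index 6: rolls=0,4 (sum=4), consumes 2 rolls
Frame 6 starts at roll index 8: rolls=5,5 (sum=10), consumes 2 rolls
Frame 7 starts at roll index 10: rolls=3,7 (sum=10), consumes 2 rolls
Frame 8 starts at roll index 12: roll=10 (strike), consumes 1 roll
Frame 9 starts at roll index 13: rolls=4,0 (sum=4), consumes 2 rolls
Frame 10 starts at roll index 15: 3 remaining rolls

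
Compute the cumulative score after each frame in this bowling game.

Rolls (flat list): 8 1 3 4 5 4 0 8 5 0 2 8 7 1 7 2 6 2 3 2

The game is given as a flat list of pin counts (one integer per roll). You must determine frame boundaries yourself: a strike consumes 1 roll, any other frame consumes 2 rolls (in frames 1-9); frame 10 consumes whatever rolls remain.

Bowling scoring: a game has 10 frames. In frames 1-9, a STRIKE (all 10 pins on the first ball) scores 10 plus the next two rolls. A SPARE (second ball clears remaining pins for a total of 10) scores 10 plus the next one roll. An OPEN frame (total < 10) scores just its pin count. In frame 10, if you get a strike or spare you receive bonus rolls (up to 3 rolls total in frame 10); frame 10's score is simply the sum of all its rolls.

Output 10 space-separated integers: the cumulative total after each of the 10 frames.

Frame 1: OPEN (8+1=9). Cumulative: 9
Frame 2: OPEN (3+4=7). Cumulative: 16
Frame 3: OPEN (5+4=9). Cumulative: 25
Frame 4: OPEN (0+8=8). Cumulative: 33
Frame 5: OPEN (5+0=5). Cumulative: 38
Frame 6: SPARE (2+8=10). 10 + next roll (7) = 17. Cumulative: 55
Frame 7: OPEN (7+1=8). Cumulative: 63
Frame 8: OPEN (7+2=9). Cumulative: 72
Frame 9: OPEN (6+2=8). Cumulative: 80
Frame 10: OPEN. Sum of all frame-10 rolls (3+2) = 5. Cumulative: 85

Answer: 9 16 25 33 38 55 63 72 80 85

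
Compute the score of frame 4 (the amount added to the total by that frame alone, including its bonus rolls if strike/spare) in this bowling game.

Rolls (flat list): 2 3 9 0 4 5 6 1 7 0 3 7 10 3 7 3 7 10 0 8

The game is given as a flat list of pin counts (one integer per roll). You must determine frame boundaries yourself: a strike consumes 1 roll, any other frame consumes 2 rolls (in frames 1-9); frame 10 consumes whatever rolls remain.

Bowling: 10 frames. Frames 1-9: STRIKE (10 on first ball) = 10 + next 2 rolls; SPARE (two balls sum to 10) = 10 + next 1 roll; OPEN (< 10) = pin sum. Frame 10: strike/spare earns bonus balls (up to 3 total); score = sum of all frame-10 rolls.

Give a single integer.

Answer: 7

Derivation:
Frame 1: OPEN (2+3=5). Cumulative: 5
Frame 2: OPEN (9+0=9). Cumulative: 14
Frame 3: OPEN (4+5=9). Cumulative: 23
Frame 4: OPEN (6+1=7). Cumulative: 30
Frame 5: OPEN (7+0=7). Cumulative: 37
Frame 6: SPARE (3+7=10). 10 + next roll (10) = 20. Cumulative: 57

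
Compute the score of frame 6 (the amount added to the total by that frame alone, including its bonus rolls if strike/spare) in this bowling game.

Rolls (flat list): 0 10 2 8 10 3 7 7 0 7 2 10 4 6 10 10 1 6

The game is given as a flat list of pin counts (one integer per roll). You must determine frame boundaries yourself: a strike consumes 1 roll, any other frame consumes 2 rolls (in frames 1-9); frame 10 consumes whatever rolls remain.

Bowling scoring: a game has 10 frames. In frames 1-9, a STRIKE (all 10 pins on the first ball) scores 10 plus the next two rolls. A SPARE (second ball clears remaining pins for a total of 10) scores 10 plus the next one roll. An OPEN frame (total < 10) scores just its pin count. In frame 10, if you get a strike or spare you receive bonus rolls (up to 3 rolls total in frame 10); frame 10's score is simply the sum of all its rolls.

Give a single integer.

Frame 1: SPARE (0+10=10). 10 + next roll (2) = 12. Cumulative: 12
Frame 2: SPARE (2+8=10). 10 + next roll (10) = 20. Cumulative: 32
Frame 3: STRIKE. 10 + next two rolls (3+7) = 20. Cumulative: 52
Frame 4: SPARE (3+7=10). 10 + next roll (7) = 17. Cumulative: 69
Frame 5: OPEN (7+0=7). Cumulative: 76
Frame 6: OPEN (7+2=9). Cumulative: 85
Frame 7: STRIKE. 10 + next two rolls (4+6) = 20. Cumulative: 105
Frame 8: SPARE (4+6=10). 10 + next roll (10) = 20. Cumulative: 125

Answer: 9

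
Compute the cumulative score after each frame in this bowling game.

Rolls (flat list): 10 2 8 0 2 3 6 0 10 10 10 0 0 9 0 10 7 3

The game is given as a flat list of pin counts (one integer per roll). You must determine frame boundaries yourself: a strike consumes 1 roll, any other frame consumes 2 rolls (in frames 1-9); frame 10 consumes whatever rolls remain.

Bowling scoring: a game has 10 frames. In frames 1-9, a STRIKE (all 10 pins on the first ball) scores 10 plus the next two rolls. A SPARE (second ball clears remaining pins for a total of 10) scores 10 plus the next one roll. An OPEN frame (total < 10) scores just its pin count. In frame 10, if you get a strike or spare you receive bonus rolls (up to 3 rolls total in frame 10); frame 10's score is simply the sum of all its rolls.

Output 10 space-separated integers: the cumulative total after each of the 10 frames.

Answer: 20 30 32 41 61 81 91 91 100 120

Derivation:
Frame 1: STRIKE. 10 + next two rolls (2+8) = 20. Cumulative: 20
Frame 2: SPARE (2+8=10). 10 + next roll (0) = 10. Cumulative: 30
Frame 3: OPEN (0+2=2). Cumulative: 32
Frame 4: OPEN (3+6=9). Cumulative: 41
Frame 5: SPARE (0+10=10). 10 + next roll (10) = 20. Cumulative: 61
Frame 6: STRIKE. 10 + next two rolls (10+0) = 20. Cumulative: 81
Frame 7: STRIKE. 10 + next two rolls (0+0) = 10. Cumulative: 91
Frame 8: OPEN (0+0=0). Cumulative: 91
Frame 9: OPEN (9+0=9). Cumulative: 100
Frame 10: STRIKE. Sum of all frame-10 rolls (10+7+3) = 20. Cumulative: 120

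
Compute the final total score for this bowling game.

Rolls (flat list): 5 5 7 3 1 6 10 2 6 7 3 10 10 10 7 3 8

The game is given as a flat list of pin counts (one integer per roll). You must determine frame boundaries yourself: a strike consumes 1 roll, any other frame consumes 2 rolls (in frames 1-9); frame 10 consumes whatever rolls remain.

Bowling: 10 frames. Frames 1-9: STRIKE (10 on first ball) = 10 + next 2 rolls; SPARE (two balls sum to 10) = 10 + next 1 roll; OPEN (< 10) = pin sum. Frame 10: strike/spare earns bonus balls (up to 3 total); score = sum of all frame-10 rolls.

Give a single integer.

Frame 1: SPARE (5+5=10). 10 + next roll (7) = 17. Cumulative: 17
Frame 2: SPARE (7+3=10). 10 + next roll (1) = 11. Cumulative: 28
Frame 3: OPEN (1+6=7). Cumulative: 35
Frame 4: STRIKE. 10 + next two rolls (2+6) = 18. Cumulative: 53
Frame 5: OPEN (2+6=8). Cumulative: 61
Frame 6: SPARE (7+3=10). 10 + next roll (10) = 20. Cumulative: 81
Frame 7: STRIKE. 10 + next two rolls (10+10) = 30. Cumulative: 111
Frame 8: STRIKE. 10 + next two rolls (10+7) = 27. Cumulative: 138
Frame 9: STRIKE. 10 + next two rolls (7+3) = 20. Cumulative: 158
Frame 10: SPARE. Sum of all frame-10 rolls (7+3+8) = 18. Cumulative: 176

Answer: 176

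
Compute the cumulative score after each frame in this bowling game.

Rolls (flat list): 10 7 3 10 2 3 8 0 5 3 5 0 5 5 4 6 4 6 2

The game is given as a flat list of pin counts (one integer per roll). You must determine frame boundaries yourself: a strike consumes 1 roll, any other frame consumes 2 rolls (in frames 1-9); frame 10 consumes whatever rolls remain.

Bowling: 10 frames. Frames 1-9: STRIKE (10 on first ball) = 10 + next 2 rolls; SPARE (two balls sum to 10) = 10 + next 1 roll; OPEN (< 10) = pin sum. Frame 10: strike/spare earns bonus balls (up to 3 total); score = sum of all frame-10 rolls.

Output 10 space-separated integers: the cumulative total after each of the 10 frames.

Answer: 20 40 55 60 68 76 81 95 109 121

Derivation:
Frame 1: STRIKE. 10 + next two rolls (7+3) = 20. Cumulative: 20
Frame 2: SPARE (7+3=10). 10 + next roll (10) = 20. Cumulative: 40
Frame 3: STRIKE. 10 + next two rolls (2+3) = 15. Cumulative: 55
Frame 4: OPEN (2+3=5). Cumulative: 60
Frame 5: OPEN (8+0=8). Cumulative: 68
Frame 6: OPEN (5+3=8). Cumulative: 76
Frame 7: OPEN (5+0=5). Cumulative: 81
Frame 8: SPARE (5+5=10). 10 + next roll (4) = 14. Cumulative: 95
Frame 9: SPARE (4+6=10). 10 + next roll (4) = 14. Cumulative: 109
Frame 10: SPARE. Sum of all frame-10 rolls (4+6+2) = 12. Cumulative: 121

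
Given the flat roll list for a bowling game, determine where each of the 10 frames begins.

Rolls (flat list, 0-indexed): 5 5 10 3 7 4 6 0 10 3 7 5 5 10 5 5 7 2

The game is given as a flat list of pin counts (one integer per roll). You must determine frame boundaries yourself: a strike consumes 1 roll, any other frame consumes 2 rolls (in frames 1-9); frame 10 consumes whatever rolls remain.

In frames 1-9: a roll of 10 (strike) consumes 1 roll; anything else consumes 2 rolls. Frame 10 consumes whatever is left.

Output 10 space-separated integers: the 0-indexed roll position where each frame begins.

Answer: 0 2 3 5 7 9 11 13 14 16

Derivation:
Frame 1 starts at roll index 0: rolls=5,5 (sum=10), consumes 2 rolls
Frame 2 starts at roll index 2: roll=10 (strike), consumes 1 roll
Frame 3 starts at roll index 3: rolls=3,7 (sum=10), consumes 2 rolls
Frame 4 starts at roll index 5: rolls=4,6 (sum=10), consumes 2 rolls
Frame 5 starts at roll index 7: rolls=0,10 (sum=10), consumes 2 rolls
Frame 6 starts at roll index 9: rolls=3,7 (sum=10), consumes 2 rolls
Frame 7 starts at roll index 11: rolls=5,5 (sum=10), consumes 2 rolls
Frame 8 starts at roll index 13: roll=10 (strike), consumes 1 roll
Frame 9 starts at roll index 14: rolls=5,5 (sum=10), consumes 2 rolls
Frame 10 starts at roll index 16: 2 remaining rolls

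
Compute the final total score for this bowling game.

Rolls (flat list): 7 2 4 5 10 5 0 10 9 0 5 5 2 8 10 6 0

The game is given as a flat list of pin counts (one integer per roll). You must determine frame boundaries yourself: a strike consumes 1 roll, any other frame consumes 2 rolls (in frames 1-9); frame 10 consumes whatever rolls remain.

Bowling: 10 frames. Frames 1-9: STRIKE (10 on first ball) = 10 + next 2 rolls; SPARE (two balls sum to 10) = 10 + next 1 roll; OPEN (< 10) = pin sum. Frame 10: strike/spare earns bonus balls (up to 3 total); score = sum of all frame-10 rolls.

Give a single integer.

Frame 1: OPEN (7+2=9). Cumulative: 9
Frame 2: OPEN (4+5=9). Cumulative: 18
Frame 3: STRIKE. 10 + next two rolls (5+0) = 15. Cumulative: 33
Frame 4: OPEN (5+0=5). Cumulative: 38
Frame 5: STRIKE. 10 + next two rolls (9+0) = 19. Cumulative: 57
Frame 6: OPEN (9+0=9). Cumulative: 66
Frame 7: SPARE (5+5=10). 10 + next roll (2) = 12. Cumulative: 78
Frame 8: SPARE (2+8=10). 10 + next roll (10) = 20. Cumulative: 98
Frame 9: STRIKE. 10 + next two rolls (6+0) = 16. Cumulative: 114
Frame 10: OPEN. Sum of all frame-10 rolls (6+0) = 6. Cumulative: 120

Answer: 120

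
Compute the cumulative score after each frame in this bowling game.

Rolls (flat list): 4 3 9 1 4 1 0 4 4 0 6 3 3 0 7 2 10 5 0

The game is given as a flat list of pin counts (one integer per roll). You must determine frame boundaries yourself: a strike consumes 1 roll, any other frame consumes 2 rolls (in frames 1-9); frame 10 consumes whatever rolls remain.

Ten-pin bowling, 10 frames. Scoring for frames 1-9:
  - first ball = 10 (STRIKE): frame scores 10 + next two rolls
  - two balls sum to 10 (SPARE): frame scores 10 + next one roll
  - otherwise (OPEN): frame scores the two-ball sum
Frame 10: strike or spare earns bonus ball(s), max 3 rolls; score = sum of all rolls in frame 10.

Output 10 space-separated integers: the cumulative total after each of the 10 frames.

Answer: 7 21 26 30 34 43 46 55 70 75

Derivation:
Frame 1: OPEN (4+3=7). Cumulative: 7
Frame 2: SPARE (9+1=10). 10 + next roll (4) = 14. Cumulative: 21
Frame 3: OPEN (4+1=5). Cumulative: 26
Frame 4: OPEN (0+4=4). Cumulative: 30
Frame 5: OPEN (4+0=4). Cumulative: 34
Frame 6: OPEN (6+3=9). Cumulative: 43
Frame 7: OPEN (3+0=3). Cumulative: 46
Frame 8: OPEN (7+2=9). Cumulative: 55
Frame 9: STRIKE. 10 + next two rolls (5+0) = 15. Cumulative: 70
Frame 10: OPEN. Sum of all frame-10 rolls (5+0) = 5. Cumulative: 75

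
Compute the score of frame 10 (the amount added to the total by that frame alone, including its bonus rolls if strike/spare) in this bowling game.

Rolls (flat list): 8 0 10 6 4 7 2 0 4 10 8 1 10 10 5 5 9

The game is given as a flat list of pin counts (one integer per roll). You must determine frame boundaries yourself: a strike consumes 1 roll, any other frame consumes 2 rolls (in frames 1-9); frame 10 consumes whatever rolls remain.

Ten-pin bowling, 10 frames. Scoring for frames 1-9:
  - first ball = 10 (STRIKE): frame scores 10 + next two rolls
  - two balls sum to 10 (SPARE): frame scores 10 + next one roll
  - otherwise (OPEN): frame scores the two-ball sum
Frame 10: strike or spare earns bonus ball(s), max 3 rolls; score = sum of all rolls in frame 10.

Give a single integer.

Answer: 19

Derivation:
Frame 1: OPEN (8+0=8). Cumulative: 8
Frame 2: STRIKE. 10 + next two rolls (6+4) = 20. Cumulative: 28
Frame 3: SPARE (6+4=10). 10 + next roll (7) = 17. Cumulative: 45
Frame 4: OPEN (7+2=9). Cumulative: 54
Frame 5: OPEN (0+4=4). Cumulative: 58
Frame 6: STRIKE. 10 + next two rolls (8+1) = 19. Cumulative: 77
Frame 7: OPEN (8+1=9). Cumulative: 86
Frame 8: STRIKE. 10 + next two rolls (10+5) = 25. Cumulative: 111
Frame 9: STRIKE. 10 + next two rolls (5+5) = 20. Cumulative: 131
Frame 10: SPARE. Sum of all frame-10 rolls (5+5+9) = 19. Cumulative: 150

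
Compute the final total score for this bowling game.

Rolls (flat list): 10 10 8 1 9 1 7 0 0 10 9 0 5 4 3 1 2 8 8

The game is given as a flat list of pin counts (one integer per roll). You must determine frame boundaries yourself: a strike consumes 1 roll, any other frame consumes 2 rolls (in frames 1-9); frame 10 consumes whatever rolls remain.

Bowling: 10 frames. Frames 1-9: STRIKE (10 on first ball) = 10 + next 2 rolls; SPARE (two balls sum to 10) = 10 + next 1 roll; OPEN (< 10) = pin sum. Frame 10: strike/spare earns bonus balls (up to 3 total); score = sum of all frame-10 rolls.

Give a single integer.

Answer: 139

Derivation:
Frame 1: STRIKE. 10 + next two rolls (10+8) = 28. Cumulative: 28
Frame 2: STRIKE. 10 + next two rolls (8+1) = 19. Cumulative: 47
Frame 3: OPEN (8+1=9). Cumulative: 56
Frame 4: SPARE (9+1=10). 10 + next roll (7) = 17. Cumulative: 73
Frame 5: OPEN (7+0=7). Cumulative: 80
Frame 6: SPARE (0+10=10). 10 + next roll (9) = 19. Cumulative: 99
Frame 7: OPEN (9+0=9). Cumulative: 108
Frame 8: OPEN (5+4=9). Cumulative: 117
Frame 9: OPEN (3+1=4). Cumulative: 121
Frame 10: SPARE. Sum of all frame-10 rolls (2+8+8) = 18. Cumulative: 139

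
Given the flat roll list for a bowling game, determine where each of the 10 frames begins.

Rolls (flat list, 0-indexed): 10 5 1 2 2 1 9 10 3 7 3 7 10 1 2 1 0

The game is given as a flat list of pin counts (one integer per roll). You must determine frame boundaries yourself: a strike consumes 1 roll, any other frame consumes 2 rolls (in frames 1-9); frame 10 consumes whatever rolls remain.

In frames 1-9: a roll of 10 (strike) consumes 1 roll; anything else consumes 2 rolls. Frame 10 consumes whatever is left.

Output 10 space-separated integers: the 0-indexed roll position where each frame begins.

Frame 1 starts at roll index 0: roll=10 (strike), consumes 1 roll
Frame 2 starts at roll index 1: rolls=5,1 (sum=6), consumes 2 rolls
Frame 3 starts at roll index 3: rolls=2,2 (sum=4), consumes 2 rolls
Frame 4 starts at roll index 5: rolls=1,9 (sum=10), consumes 2 rolls
Frame 5 starts at roll index 7: roll=10 (strike), consumes 1 roll
Frame 6 starts at roll index 8: rolls=3,7 (sum=10), consumes 2 rolls
Frame 7 starts at roll index 10: rolls=3,7 (sum=10), consumes 2 rolls
Frame 8 starts at roll index 12: roll=10 (strike), consumes 1 roll
Frame 9 starts at roll index 13: rolls=1,2 (sum=3), consumes 2 rolls
Frame 10 starts at roll index 15: 2 remaining rolls

Answer: 0 1 3 5 7 8 10 12 13 15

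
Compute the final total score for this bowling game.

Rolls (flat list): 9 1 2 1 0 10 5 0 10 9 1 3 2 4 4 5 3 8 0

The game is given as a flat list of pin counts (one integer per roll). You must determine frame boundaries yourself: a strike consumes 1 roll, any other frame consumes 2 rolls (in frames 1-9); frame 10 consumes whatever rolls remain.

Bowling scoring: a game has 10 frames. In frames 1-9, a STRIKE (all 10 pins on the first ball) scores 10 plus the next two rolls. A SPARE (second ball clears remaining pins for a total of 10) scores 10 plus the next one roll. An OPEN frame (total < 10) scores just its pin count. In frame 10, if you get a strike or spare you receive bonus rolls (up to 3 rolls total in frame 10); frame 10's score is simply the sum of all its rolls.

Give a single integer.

Answer: 97

Derivation:
Frame 1: SPARE (9+1=10). 10 + next roll (2) = 12. Cumulative: 12
Frame 2: OPEN (2+1=3). Cumulative: 15
Frame 3: SPARE (0+10=10). 10 + next roll (5) = 15. Cumulative: 30
Frame 4: OPEN (5+0=5). Cumulative: 35
Frame 5: STRIKE. 10 + next two rolls (9+1) = 20. Cumulative: 55
Frame 6: SPARE (9+1=10). 10 + next roll (3) = 13. Cumulative: 68
Frame 7: OPEN (3+2=5). Cumulative: 73
Frame 8: OPEN (4+4=8). Cumulative: 81
Frame 9: OPEN (5+3=8). Cumulative: 89
Frame 10: OPEN. Sum of all frame-10 rolls (8+0) = 8. Cumulative: 97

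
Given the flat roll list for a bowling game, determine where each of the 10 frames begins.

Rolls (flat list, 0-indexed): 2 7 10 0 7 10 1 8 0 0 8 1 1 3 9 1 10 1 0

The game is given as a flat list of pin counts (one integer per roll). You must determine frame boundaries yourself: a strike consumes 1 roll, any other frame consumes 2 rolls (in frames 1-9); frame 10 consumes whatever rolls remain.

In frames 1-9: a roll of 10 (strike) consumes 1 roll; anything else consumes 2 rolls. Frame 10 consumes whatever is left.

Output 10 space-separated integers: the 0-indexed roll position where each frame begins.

Frame 1 starts at roll index 0: rolls=2,7 (sum=9), consumes 2 rolls
Frame 2 starts at roll index 2: roll=10 (strike), consumes 1 roll
Frame 3 starts at roll index 3: rolls=0,7 (sum=7), consumes 2 rolls
Frame 4 starts at roll index 5: roll=10 (strike), consumes 1 roll
Frame 5 starts at roll index 6: rolls=1,8 (sum=9), consumes 2 rolls
Frame 6 starts at roll index 8: rolls=0,0 (sum=0), consumes 2 rolls
Frame 7 starts at roll index 10: rolls=8,1 (sum=9), consumes 2 rolls
Frame 8 starts at roll index 12: rolls=1,3 (sum=4), consumes 2 rolls
Frame 9 starts at roll index 14: rolls=9,1 (sum=10), consumes 2 rolls
Frame 10 starts at roll index 16: 3 remaining rolls

Answer: 0 2 3 5 6 8 10 12 14 16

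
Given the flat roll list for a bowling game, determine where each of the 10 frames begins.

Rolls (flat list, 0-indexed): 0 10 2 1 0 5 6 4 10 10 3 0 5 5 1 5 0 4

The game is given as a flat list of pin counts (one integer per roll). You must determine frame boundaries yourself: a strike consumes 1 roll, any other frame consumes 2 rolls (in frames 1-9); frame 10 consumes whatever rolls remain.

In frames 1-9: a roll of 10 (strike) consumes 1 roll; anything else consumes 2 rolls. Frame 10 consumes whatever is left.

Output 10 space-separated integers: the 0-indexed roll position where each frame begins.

Frame 1 starts at roll index 0: rolls=0,10 (sum=10), consumes 2 rolls
Frame 2 starts at roll index 2: rolls=2,1 (sum=3), consumes 2 rolls
Frame 3 starts at roll index 4: rolls=0,5 (sum=5), consumes 2 rolls
Frame 4 starts at roll index 6: rolls=6,4 (sum=10), consumes 2 rolls
Frame 5 starts at roll index 8: roll=10 (strike), consumes 1 roll
Frame 6 starts at roll index 9: roll=10 (strike), consumes 1 roll
Frame 7 starts at roll index 10: rolls=3,0 (sum=3), consumes 2 rolls
Frame 8 starts at roll index 12: rolls=5,5 (sum=10), consumes 2 rolls
Frame 9 starts at roll index 14: rolls=1,5 (sum=6), consumes 2 rolls
Frame 10 starts at roll index 16: 2 remaining rolls

Answer: 0 2 4 6 8 9 10 12 14 16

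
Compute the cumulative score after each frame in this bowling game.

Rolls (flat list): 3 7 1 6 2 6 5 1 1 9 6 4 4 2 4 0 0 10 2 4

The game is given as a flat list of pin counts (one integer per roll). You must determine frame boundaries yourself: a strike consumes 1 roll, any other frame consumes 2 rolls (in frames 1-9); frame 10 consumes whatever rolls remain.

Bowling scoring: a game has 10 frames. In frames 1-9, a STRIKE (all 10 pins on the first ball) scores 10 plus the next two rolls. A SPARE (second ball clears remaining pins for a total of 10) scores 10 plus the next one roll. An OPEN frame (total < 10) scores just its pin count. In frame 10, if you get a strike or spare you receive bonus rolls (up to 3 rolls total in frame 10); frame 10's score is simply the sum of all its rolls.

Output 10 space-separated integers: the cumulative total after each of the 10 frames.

Frame 1: SPARE (3+7=10). 10 + next roll (1) = 11. Cumulative: 11
Frame 2: OPEN (1+6=7). Cumulative: 18
Frame 3: OPEN (2+6=8). Cumulative: 26
Frame 4: OPEN (5+1=6). Cumulative: 32
Frame 5: SPARE (1+9=10). 10 + next roll (6) = 16. Cumulative: 48
Frame 6: SPARE (6+4=10). 10 + next roll (4) = 14. Cumulative: 62
Frame 7: OPEN (4+2=6). Cumulative: 68
Frame 8: OPEN (4+0=4). Cumulative: 72
Frame 9: SPARE (0+10=10). 10 + next roll (2) = 12. Cumulative: 84
Frame 10: OPEN. Sum of all frame-10 rolls (2+4) = 6. Cumulative: 90

Answer: 11 18 26 32 48 62 68 72 84 90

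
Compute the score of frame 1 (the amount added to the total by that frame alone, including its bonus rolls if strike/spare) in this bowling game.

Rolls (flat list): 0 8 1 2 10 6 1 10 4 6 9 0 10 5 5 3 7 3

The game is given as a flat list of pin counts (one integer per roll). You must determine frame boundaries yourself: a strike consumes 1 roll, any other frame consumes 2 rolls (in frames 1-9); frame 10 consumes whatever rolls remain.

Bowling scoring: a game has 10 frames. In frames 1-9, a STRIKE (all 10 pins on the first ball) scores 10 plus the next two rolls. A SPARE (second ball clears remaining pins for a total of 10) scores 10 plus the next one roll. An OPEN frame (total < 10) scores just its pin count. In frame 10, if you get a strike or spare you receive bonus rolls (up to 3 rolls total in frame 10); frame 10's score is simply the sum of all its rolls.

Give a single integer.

Answer: 8

Derivation:
Frame 1: OPEN (0+8=8). Cumulative: 8
Frame 2: OPEN (1+2=3). Cumulative: 11
Frame 3: STRIKE. 10 + next two rolls (6+1) = 17. Cumulative: 28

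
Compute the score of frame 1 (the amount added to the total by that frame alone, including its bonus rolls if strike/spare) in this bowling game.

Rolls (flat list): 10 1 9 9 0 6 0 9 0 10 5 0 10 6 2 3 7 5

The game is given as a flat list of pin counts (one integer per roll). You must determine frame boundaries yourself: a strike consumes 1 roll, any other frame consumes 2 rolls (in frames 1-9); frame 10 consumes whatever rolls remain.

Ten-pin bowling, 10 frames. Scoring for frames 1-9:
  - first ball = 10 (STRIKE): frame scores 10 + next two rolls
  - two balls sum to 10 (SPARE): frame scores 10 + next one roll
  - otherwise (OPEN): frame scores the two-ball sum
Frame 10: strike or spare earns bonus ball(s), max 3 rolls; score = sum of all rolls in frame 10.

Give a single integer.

Frame 1: STRIKE. 10 + next two rolls (1+9) = 20. Cumulative: 20
Frame 2: SPARE (1+9=10). 10 + next roll (9) = 19. Cumulative: 39
Frame 3: OPEN (9+0=9). Cumulative: 48

Answer: 20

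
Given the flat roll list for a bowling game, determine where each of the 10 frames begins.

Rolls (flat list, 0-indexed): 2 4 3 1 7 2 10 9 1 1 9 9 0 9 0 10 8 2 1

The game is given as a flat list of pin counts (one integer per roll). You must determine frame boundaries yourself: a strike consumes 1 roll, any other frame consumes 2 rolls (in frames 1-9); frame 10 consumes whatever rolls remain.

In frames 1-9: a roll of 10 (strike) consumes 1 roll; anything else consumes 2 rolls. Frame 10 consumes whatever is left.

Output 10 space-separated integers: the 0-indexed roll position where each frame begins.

Answer: 0 2 4 6 7 9 11 13 15 16

Derivation:
Frame 1 starts at roll index 0: rolls=2,4 (sum=6), consumes 2 rolls
Frame 2 starts at roll index 2: rolls=3,1 (sum=4), consumes 2 rolls
Frame 3 starts at roll index 4: rolls=7,2 (sum=9), consumes 2 rolls
Frame 4 starts at roll index 6: roll=10 (strike), consumes 1 roll
Frame 5 starts at roll index 7: rolls=9,1 (sum=10), consumes 2 rolls
Frame 6 starts at roll index 9: rolls=1,9 (sum=10), consumes 2 rolls
Frame 7 starts at roll index 11: rolls=9,0 (sum=9), consumes 2 rolls
Frame 8 starts at roll index 13: rolls=9,0 (sum=9), consumes 2 rolls
Frame 9 starts at roll index 15: roll=10 (strike), consumes 1 roll
Frame 10 starts at roll index 16: 3 remaining rolls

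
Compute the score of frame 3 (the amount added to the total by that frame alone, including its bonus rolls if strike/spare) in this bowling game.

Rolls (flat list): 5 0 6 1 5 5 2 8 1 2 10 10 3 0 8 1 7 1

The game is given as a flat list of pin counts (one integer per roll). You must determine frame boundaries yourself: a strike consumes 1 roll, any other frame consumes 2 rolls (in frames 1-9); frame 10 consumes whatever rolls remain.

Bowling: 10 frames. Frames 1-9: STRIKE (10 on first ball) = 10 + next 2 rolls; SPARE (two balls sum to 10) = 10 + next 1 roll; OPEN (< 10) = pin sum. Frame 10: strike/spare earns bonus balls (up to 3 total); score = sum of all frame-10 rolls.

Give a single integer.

Answer: 12

Derivation:
Frame 1: OPEN (5+0=5). Cumulative: 5
Frame 2: OPEN (6+1=7). Cumulative: 12
Frame 3: SPARE (5+5=10). 10 + next roll (2) = 12. Cumulative: 24
Frame 4: SPARE (2+8=10). 10 + next roll (1) = 11. Cumulative: 35
Frame 5: OPEN (1+2=3). Cumulative: 38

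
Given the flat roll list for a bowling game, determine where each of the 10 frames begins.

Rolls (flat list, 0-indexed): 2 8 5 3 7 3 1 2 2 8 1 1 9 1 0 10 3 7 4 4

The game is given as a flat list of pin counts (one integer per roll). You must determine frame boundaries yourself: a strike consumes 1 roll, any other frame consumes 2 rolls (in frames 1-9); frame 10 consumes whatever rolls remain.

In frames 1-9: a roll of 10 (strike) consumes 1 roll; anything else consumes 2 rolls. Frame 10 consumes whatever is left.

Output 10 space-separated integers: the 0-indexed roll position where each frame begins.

Answer: 0 2 4 6 8 10 12 14 16 18

Derivation:
Frame 1 starts at roll index 0: rolls=2,8 (sum=10), consumes 2 rolls
Frame 2 starts at roll index 2: rolls=5,3 (sum=8), consumes 2 rolls
Frame 3 starts at roll index 4: rolls=7,3 (sum=10), consumes 2 rolls
Frame 4 starts at roll index 6: rolls=1,2 (sum=3), consumes 2 rolls
Frame 5 starts at roll index 8: rolls=2,8 (sum=10), consumes 2 rolls
Frame 6 starts at roll index 10: rolls=1,1 (sum=2), consumes 2 rolls
Frame 7 starts at roll index 12: rolls=9,1 (sum=10), consumes 2 rolls
Frame 8 starts at roll index 14: rolls=0,10 (sum=10), consumes 2 rolls
Frame 9 starts at roll index 16: rolls=3,7 (sum=10), consumes 2 rolls
Frame 10 starts at roll index 18: 2 remaining rolls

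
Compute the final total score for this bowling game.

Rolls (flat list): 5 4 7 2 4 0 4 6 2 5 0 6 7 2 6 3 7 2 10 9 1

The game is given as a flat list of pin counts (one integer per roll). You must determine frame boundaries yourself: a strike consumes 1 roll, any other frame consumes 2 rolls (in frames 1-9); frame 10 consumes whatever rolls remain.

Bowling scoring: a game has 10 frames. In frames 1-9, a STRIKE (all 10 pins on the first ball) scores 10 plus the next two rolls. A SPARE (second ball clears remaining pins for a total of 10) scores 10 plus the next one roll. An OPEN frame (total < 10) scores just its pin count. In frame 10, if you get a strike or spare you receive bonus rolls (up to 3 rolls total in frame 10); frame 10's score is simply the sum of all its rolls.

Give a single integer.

Answer: 94

Derivation:
Frame 1: OPEN (5+4=9). Cumulative: 9
Frame 2: OPEN (7+2=9). Cumulative: 18
Frame 3: OPEN (4+0=4). Cumulative: 22
Frame 4: SPARE (4+6=10). 10 + next roll (2) = 12. Cumulative: 34
Frame 5: OPEN (2+5=7). Cumulative: 41
Frame 6: OPEN (0+6=6). Cumulative: 47
Frame 7: OPEN (7+2=9). Cumulative: 56
Frame 8: OPEN (6+3=9). Cumulative: 65
Frame 9: OPEN (7+2=9). Cumulative: 74
Frame 10: STRIKE. Sum of all frame-10 rolls (10+9+1) = 20. Cumulative: 94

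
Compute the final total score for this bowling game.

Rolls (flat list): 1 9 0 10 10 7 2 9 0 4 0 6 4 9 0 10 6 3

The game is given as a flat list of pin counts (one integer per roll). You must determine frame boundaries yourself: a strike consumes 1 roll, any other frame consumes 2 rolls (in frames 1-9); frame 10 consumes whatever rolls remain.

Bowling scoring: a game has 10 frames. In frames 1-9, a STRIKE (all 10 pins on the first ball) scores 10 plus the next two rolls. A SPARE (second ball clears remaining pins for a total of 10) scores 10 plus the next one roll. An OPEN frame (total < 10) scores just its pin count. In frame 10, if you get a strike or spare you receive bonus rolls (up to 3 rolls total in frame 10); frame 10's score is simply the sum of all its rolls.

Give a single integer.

Frame 1: SPARE (1+9=10). 10 + next roll (0) = 10. Cumulative: 10
Frame 2: SPARE (0+10=10). 10 + next roll (10) = 20. Cumulative: 30
Frame 3: STRIKE. 10 + next two rolls (7+2) = 19. Cumulative: 49
Frame 4: OPEN (7+2=9). Cumulative: 58
Frame 5: OPEN (9+0=9). Cumulative: 67
Frame 6: OPEN (4+0=4). Cumulative: 71
Frame 7: SPARE (6+4=10). 10 + next roll (9) = 19. Cumulative: 90
Frame 8: OPEN (9+0=9). Cumulative: 99
Frame 9: STRIKE. 10 + next two rolls (6+3) = 19. Cumulative: 118
Frame 10: OPEN. Sum of all frame-10 rolls (6+3) = 9. Cumulative: 127

Answer: 127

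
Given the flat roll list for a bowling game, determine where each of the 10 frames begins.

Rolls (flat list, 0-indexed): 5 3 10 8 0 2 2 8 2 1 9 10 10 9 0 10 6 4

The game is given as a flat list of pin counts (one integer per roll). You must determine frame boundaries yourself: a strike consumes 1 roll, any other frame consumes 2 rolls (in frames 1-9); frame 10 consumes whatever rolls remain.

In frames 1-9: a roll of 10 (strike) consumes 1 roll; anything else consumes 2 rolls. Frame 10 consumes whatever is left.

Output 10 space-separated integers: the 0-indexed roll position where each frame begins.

Frame 1 starts at roll index 0: rolls=5,3 (sum=8), consumes 2 rolls
Frame 2 starts at roll index 2: roll=10 (strike), consumes 1 roll
Frame 3 starts at roll index 3: rolls=8,0 (sum=8), consumes 2 rolls
Frame 4 starts at roll index 5: rolls=2,2 (sum=4), consumes 2 rolls
Frame 5 starts at roll index 7: rolls=8,2 (sum=10), consumes 2 rolls
Frame 6 starts at roll index 9: rolls=1,9 (sum=10), consumes 2 rolls
Frame 7 starts at roll index 11: roll=10 (strike), consumes 1 roll
Frame 8 starts at roll index 12: roll=10 (strike), consumes 1 roll
Frame 9 starts at roll index 13: rolls=9,0 (sum=9), consumes 2 rolls
Frame 10 starts at roll index 15: 3 remaining rolls

Answer: 0 2 3 5 7 9 11 12 13 15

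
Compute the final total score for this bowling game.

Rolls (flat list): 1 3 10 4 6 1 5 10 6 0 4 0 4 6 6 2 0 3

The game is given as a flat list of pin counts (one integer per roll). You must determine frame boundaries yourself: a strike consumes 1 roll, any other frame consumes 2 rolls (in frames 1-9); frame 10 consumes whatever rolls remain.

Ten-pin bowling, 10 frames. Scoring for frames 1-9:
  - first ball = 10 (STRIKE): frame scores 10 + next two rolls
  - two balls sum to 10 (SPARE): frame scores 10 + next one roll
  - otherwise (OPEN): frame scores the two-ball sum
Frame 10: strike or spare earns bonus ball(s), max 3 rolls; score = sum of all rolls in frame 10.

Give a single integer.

Frame 1: OPEN (1+3=4). Cumulative: 4
Frame 2: STRIKE. 10 + next two rolls (4+6) = 20. Cumulative: 24
Frame 3: SPARE (4+6=10). 10 + next roll (1) = 11. Cumulative: 35
Frame 4: OPEN (1+5=6). Cumulative: 41
Frame 5: STRIKE. 10 + next two rolls (6+0) = 16. Cumulative: 57
Frame 6: OPEN (6+0=6). Cumulative: 63
Frame 7: OPEN (4+0=4). Cumulative: 67
Frame 8: SPARE (4+6=10). 10 + next roll (6) = 16. Cumulative: 83
Frame 9: OPEN (6+2=8). Cumulative: 91
Frame 10: OPEN. Sum of all frame-10 rolls (0+3) = 3. Cumulative: 94

Answer: 94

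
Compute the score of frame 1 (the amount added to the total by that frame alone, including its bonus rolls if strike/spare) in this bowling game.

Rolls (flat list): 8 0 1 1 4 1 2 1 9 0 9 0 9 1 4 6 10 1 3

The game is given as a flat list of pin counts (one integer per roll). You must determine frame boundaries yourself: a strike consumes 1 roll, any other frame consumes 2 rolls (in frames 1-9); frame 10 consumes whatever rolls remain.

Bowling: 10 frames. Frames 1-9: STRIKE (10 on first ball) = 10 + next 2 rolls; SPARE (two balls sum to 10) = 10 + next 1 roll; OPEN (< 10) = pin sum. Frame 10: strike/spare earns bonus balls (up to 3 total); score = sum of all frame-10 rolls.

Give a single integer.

Frame 1: OPEN (8+0=8). Cumulative: 8
Frame 2: OPEN (1+1=2). Cumulative: 10
Frame 3: OPEN (4+1=5). Cumulative: 15

Answer: 8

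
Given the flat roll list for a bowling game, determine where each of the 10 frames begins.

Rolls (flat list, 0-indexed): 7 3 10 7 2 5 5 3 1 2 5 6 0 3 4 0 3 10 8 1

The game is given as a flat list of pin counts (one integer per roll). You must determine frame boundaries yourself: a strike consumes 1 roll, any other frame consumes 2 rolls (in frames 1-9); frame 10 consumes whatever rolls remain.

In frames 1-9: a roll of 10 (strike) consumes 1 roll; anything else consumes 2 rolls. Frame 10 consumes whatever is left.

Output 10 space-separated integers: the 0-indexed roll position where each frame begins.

Answer: 0 2 3 5 7 9 11 13 15 17

Derivation:
Frame 1 starts at roll index 0: rolls=7,3 (sum=10), consumes 2 rolls
Frame 2 starts at roll index 2: roll=10 (strike), consumes 1 roll
Frame 3 starts at roll index 3: rolls=7,2 (sum=9), consumes 2 rolls
Frame 4 starts at roll index 5: rolls=5,5 (sum=10), consumes 2 rolls
Frame 5 starts at roll index 7: rolls=3,1 (sum=4), consumes 2 rolls
Frame 6 starts at roll index 9: rolls=2,5 (sum=7), consumes 2 rolls
Frame 7 starts at roll index 11: rolls=6,0 (sum=6), consumes 2 rolls
Frame 8 starts at roll index 13: rolls=3,4 (sum=7), consumes 2 rolls
Frame 9 starts at roll index 15: rolls=0,3 (sum=3), consumes 2 rolls
Frame 10 starts at roll index 17: 3 remaining rolls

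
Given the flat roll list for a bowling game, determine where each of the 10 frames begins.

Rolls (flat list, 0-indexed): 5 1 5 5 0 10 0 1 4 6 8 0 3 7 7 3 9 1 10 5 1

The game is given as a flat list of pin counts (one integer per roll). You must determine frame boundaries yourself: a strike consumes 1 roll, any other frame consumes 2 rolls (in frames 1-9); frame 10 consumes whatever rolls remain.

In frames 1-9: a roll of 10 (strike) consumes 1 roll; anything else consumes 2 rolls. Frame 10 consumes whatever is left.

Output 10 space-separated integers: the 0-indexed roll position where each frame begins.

Frame 1 starts at roll index 0: rolls=5,1 (sum=6), consumes 2 rolls
Frame 2 starts at roll index 2: rolls=5,5 (sum=10), consumes 2 rolls
Frame 3 starts at roll index 4: rolls=0,10 (sum=10), consumes 2 rolls
Frame 4 starts at roll index 6: rolls=0,1 (sum=1), consumes 2 rolls
Frame 5 starts at roll index 8: rolls=4,6 (sum=10), consumes 2 rolls
Frame 6 starts at roll index 10: rolls=8,0 (sum=8), consumes 2 rolls
Frame 7 starts at roll index 12: rolls=3,7 (sum=10), consumes 2 rolls
Frame 8 starts at roll index 14: rolls=7,3 (sum=10), consumes 2 rolls
Frame 9 starts at roll index 16: rolls=9,1 (sum=10), consumes 2 rolls
Frame 10 starts at roll index 18: 3 remaining rolls

Answer: 0 2 4 6 8 10 12 14 16 18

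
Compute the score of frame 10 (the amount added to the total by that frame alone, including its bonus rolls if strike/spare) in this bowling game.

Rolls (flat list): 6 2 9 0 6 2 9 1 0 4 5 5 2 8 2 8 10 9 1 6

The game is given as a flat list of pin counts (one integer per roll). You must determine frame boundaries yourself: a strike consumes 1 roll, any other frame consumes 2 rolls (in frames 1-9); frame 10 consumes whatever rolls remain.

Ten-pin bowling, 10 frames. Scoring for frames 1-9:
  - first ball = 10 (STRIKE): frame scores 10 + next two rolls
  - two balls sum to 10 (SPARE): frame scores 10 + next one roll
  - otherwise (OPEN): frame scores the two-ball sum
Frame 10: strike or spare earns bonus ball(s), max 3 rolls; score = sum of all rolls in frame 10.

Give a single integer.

Frame 1: OPEN (6+2=8). Cumulative: 8
Frame 2: OPEN (9+0=9). Cumulative: 17
Frame 3: OPEN (6+2=8). Cumulative: 25
Frame 4: SPARE (9+1=10). 10 + next roll (0) = 10. Cumulative: 35
Frame 5: OPEN (0+4=4). Cumulative: 39
Frame 6: SPARE (5+5=10). 10 + next roll (2) = 12. Cumulative: 51
Frame 7: SPARE (2+8=10). 10 + next roll (2) = 12. Cumulative: 63
Frame 8: SPARE (2+8=10). 10 + next roll (10) = 20. Cumulative: 83
Frame 9: STRIKE. 10 + next two rolls (9+1) = 20. Cumulative: 103
Frame 10: SPARE. Sum of all frame-10 rolls (9+1+6) = 16. Cumulative: 119

Answer: 16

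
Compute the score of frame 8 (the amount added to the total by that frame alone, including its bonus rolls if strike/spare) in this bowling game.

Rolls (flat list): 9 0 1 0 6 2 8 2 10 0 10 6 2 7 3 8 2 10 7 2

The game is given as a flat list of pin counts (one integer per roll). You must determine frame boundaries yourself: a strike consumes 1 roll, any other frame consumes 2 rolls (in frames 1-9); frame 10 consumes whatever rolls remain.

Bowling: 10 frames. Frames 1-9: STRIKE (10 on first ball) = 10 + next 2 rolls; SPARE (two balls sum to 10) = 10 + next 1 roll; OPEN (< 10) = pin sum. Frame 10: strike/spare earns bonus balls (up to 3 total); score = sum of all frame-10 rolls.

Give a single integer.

Answer: 18

Derivation:
Frame 1: OPEN (9+0=9). Cumulative: 9
Frame 2: OPEN (1+0=1). Cumulative: 10
Frame 3: OPEN (6+2=8). Cumulative: 18
Frame 4: SPARE (8+2=10). 10 + next roll (10) = 20. Cumulative: 38
Frame 5: STRIKE. 10 + next two rolls (0+10) = 20. Cumulative: 58
Frame 6: SPARE (0+10=10). 10 + next roll (6) = 16. Cumulative: 74
Frame 7: OPEN (6+2=8). Cumulative: 82
Frame 8: SPARE (7+3=10). 10 + next roll (8) = 18. Cumulative: 100
Frame 9: SPARE (8+2=10). 10 + next roll (10) = 20. Cumulative: 120
Frame 10: STRIKE. Sum of all frame-10 rolls (10+7+2) = 19. Cumulative: 139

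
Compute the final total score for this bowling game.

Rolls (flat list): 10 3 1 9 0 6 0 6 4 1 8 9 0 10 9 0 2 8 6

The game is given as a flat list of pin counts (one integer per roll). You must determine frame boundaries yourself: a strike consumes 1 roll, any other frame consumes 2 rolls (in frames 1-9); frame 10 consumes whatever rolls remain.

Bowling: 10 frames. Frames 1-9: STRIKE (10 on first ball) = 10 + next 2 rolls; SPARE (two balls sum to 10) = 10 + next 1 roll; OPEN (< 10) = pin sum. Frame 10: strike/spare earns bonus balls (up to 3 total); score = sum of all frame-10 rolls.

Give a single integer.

Frame 1: STRIKE. 10 + next two rolls (3+1) = 14. Cumulative: 14
Frame 2: OPEN (3+1=4). Cumulative: 18
Frame 3: OPEN (9+0=9). Cumulative: 27
Frame 4: OPEN (6+0=6). Cumulative: 33
Frame 5: SPARE (6+4=10). 10 + next roll (1) = 11. Cumulative: 44
Frame 6: OPEN (1+8=9). Cumulative: 53
Frame 7: OPEN (9+0=9). Cumulative: 62
Frame 8: STRIKE. 10 + next two rolls (9+0) = 19. Cumulative: 81
Frame 9: OPEN (9+0=9). Cumulative: 90
Frame 10: SPARE. Sum of all frame-10 rolls (2+8+6) = 16. Cumulative: 106

Answer: 106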